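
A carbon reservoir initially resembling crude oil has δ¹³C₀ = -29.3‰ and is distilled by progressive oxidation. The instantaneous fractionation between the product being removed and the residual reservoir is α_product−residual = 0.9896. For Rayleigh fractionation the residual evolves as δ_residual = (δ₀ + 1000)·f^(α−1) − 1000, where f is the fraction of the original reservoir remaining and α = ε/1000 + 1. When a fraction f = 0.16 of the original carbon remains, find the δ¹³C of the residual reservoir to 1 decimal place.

-10.6‰

Rayleigh residual: δ_res = (δ₀ + 1000)·f^(α−1) − 1000
α − 1 = -0.01040
f^(α−1) = 0.16^(-0.01040) = 1.019242
δ_res = (-29.3 + 1000) × 1.019242 − 1000 = 989.378 − 1000 = -10.62‰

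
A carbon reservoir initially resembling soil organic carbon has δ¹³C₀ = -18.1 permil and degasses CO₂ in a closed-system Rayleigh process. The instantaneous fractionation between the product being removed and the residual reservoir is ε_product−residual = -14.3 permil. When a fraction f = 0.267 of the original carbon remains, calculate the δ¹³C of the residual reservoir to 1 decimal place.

0.6 permil

Rayleigh residual: δ_res = (δ₀ + 1000)·f^(α−1) − 1000
α = ε/1000 + 1 = 0.98570, so α − 1 = -0.01430
f^(α−1) = 0.267^(-0.01430) = 1.019063
δ_res = (-18.1 + 1000) × 1.019063 − 1000 = 1000.618 − 1000 = 0.62 permil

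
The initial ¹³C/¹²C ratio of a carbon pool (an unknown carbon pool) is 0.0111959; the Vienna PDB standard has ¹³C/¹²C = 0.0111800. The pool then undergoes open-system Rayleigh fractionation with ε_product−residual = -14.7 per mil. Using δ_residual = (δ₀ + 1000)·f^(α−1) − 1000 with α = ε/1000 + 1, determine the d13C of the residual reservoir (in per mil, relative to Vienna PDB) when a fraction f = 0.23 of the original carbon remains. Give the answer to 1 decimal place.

δ₀ = (0.0111959/0.0111800 − 1)×1000 = (1.001422 − 1)×1000 = 1.422 per mil
α − 1 = ε/1000 = -0.0147
f^(α−1) = 0.23^(-0.0147) = 1.021839
δ_res = (1.422 + 1000) × 1.021839 − 1000 = 1023.293 − 1000 = 23.29 per mil

23.3 per mil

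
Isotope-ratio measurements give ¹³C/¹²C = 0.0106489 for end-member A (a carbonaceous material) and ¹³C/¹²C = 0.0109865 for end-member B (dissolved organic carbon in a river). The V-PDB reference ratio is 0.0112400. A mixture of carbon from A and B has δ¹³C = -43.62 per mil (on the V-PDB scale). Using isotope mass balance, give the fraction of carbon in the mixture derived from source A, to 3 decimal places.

δ_A = (0.0106489/0.0112400 − 1)×1000 = (0.947411 − 1)×1000 = -52.589 per mil
δ_B = (0.0109865/0.0112400 − 1)×1000 = (0.977447 − 1)×1000 = -22.553 per mil
f_A = (δ_mix − δ_B)/(δ_A − δ_B) = (-43.62 − (-22.553))/(-52.589 − (-22.553))
f_A = -21.067 / -30.036 = 0.7014

0.701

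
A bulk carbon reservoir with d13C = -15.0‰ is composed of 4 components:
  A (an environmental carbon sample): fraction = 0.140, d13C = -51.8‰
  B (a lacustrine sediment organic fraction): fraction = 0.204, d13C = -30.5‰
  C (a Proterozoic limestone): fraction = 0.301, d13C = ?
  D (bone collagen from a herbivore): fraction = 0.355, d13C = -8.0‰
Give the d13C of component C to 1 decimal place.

Isotope mass balance: δ_bulk = Σ fᵢ·δᵢ.
-15.0 = 0.140×(-51.8) + 0.204×(-30.5) + 0.301×δ_C + 0.355×(-8.0)
0.301·δ_C = -15.0 − (-16.314) = 1.314
δ_C = 1.314 / 0.301 = 4.37‰

4.4‰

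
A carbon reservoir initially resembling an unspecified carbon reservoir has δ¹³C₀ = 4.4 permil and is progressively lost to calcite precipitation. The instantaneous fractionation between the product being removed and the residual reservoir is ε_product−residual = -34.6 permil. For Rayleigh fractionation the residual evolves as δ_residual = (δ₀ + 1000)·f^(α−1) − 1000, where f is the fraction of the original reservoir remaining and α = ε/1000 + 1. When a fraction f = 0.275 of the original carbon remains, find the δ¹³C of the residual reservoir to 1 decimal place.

50.3 permil

Rayleigh residual: δ_res = (δ₀ + 1000)·f^(α−1) − 1000
α = ε/1000 + 1 = 0.96540, so α − 1 = -0.03460
f^(α−1) = 0.275^(-0.03460) = 1.045681
δ_res = (4.4 + 1000) × 1.045681 − 1000 = 1050.282 − 1000 = 50.28 permil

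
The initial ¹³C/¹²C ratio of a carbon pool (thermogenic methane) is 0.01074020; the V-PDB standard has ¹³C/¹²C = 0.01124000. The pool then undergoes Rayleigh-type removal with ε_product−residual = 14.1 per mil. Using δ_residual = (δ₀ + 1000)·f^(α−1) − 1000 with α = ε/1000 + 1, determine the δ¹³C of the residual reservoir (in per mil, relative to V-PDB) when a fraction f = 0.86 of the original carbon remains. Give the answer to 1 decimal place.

δ₀ = (0.01074020/0.01124000 − 1)×1000 = (0.955534 − 1)×1000 = -44.466 per mil
α − 1 = ε/1000 = 0.0141
f^(α−1) = 0.86^(0.0141) = 0.997876
δ_res = (-44.466 + 1000) × 0.997876 − 1000 = 953.504 − 1000 = -46.50 per mil

-46.5 per mil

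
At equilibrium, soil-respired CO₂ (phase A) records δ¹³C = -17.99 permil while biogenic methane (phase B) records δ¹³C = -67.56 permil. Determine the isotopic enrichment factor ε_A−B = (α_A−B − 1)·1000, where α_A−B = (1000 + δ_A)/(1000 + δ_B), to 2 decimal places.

53.16 permil

α_A−B = (1000 + -17.99) / (1000 + -67.56) = 982.01 / 932.44 = 1.053162
ε_A−B = (1.053162 − 1) × 1000 = 53.162 permil
(The approximation ε ≈ δ_A − δ_B would give 49.57 permil.)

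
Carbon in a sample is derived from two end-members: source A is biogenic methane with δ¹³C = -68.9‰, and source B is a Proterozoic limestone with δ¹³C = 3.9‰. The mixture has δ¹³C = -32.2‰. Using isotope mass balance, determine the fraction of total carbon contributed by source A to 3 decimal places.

0.496

δ_mix = f_A·δ_A + (1 − f_A)·δ_B  ⇒  f_A = (δ_mix − δ_B)/(δ_A − δ_B)
f_A = (-32.2 − (3.9)) / (-68.9 − (3.9))
f_A = -36.1 / -72.8 = 0.4959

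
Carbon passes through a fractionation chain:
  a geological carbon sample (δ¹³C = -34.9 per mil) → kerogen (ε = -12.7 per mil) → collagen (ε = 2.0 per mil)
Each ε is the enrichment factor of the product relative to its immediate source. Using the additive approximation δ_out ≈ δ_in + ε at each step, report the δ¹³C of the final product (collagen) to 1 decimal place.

-45.6 per mil

step 1: δ ≈ -34.9 + (-12.7) = -47.6 per mil
step 2: δ ≈ -47.6 + (2.0) = -45.6 per mil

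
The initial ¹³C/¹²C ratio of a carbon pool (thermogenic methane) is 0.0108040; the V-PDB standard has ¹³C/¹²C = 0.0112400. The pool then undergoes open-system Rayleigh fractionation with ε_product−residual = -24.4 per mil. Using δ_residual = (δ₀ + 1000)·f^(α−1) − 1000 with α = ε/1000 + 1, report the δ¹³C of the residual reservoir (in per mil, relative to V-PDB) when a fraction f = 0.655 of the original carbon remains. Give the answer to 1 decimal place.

-28.8 per mil

δ₀ = (0.0108040/0.0112400 − 1)×1000 = (0.961210 − 1)×1000 = -38.790 per mil
α − 1 = ε/1000 = -0.0244
f^(α−1) = 0.655^(-0.0244) = 1.010378
δ_res = (-38.790 + 1000) × 1.010378 − 1000 = 971.185 − 1000 = -28.81 per mil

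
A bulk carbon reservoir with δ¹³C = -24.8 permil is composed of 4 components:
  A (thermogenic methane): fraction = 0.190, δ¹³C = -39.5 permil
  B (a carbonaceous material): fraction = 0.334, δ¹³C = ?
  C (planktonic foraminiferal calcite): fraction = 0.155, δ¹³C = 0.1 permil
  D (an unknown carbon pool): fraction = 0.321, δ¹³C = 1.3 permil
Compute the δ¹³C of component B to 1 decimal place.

-53.1 permil

Isotope mass balance: δ_bulk = Σ fᵢ·δᵢ.
-24.8 = 0.190×(-39.5) + 0.334×δ_B + 0.155×(0.1) + 0.321×(1.3)
0.334·δ_B = -24.8 − (-7.072) = -17.728
δ_B = -17.728 / 0.334 = -53.08 permil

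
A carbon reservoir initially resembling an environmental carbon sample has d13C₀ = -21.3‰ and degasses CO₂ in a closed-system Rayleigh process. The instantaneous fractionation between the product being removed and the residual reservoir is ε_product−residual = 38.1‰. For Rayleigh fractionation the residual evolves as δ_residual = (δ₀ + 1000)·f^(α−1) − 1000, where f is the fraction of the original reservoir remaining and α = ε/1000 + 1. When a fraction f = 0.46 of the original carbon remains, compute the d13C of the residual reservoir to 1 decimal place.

Rayleigh residual: δ_res = (δ₀ + 1000)·f^(α−1) − 1000
α = ε/1000 + 1 = 1.03810, so α − 1 = 0.03810
f^(α−1) = 0.46^(0.03810) = 0.970848
δ_res = (-21.3 + 1000) × 0.970848 − 1000 = 950.169 − 1000 = -49.83‰

-49.8‰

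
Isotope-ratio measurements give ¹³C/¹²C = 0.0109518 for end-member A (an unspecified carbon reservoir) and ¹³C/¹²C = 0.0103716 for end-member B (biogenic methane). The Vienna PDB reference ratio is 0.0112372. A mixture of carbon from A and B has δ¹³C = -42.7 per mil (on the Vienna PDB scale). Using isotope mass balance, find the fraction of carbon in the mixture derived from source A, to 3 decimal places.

δ_A = (0.0109518/0.0112372 − 1)×1000 = (0.974602 − 1)×1000 = -25.398 per mil
δ_B = (0.0103716/0.0112372 − 1)×1000 = (0.922970 − 1)×1000 = -77.030 per mil
f_A = (δ_mix − δ_B)/(δ_A − δ_B) = (-42.7 − (-77.030))/(-25.398 − (-77.030))
f_A = 34.330 / 51.632 = 0.6649

0.665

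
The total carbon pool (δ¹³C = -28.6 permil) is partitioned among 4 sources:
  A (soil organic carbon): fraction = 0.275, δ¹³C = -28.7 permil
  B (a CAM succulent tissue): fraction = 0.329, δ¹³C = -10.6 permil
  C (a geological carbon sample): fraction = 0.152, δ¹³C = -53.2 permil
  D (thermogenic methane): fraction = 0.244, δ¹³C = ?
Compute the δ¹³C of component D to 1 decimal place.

Isotope mass balance: δ_bulk = Σ fᵢ·δᵢ.
-28.6 = 0.275×(-28.7) + 0.329×(-10.6) + 0.152×(-53.2) + 0.244×δ_D
0.244·δ_D = -28.6 − (-19.466) = -9.134
δ_D = -9.134 / 0.244 = -37.43 permil

-37.4 permil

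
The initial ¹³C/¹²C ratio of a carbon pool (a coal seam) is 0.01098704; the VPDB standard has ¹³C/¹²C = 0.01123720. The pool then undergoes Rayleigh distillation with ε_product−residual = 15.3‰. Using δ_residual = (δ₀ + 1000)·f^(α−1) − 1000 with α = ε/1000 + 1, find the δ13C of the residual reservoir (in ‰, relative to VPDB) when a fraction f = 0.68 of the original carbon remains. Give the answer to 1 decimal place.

δ₀ = (0.01098704/0.01123720 − 1)×1000 = (0.977738 − 1)×1000 = -22.262‰
α − 1 = ε/1000 = 0.0153
f^(α−1) = 0.68^(0.0153) = 0.994117
δ_res = (-22.262 + 1000) × 0.994117 − 1000 = 971.986 − 1000 = -28.01‰

-28.0‰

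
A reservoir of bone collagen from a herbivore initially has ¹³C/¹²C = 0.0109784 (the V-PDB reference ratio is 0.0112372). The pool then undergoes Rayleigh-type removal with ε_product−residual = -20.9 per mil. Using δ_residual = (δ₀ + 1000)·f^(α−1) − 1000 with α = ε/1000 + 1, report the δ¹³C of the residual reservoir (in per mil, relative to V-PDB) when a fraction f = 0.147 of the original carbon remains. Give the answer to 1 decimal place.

16.9 per mil

δ₀ = (0.0109784/0.0112372 − 1)×1000 = (0.976969 − 1)×1000 = -23.031 per mil
α − 1 = ε/1000 = -0.0209
f^(α−1) = 0.147^(-0.0209) = 1.040886
δ_res = (-23.031 + 1000) × 1.040886 − 1000 = 1016.913 − 1000 = 16.91 per mil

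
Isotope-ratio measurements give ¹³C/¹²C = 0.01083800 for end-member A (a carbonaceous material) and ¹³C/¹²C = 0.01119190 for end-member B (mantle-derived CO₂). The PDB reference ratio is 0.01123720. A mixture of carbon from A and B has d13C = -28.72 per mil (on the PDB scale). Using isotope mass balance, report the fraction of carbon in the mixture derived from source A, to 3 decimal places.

δ_A = (0.01083800/0.01123720 − 1)×1000 = (0.964475 − 1)×1000 = -35.525 per mil
δ_B = (0.01119190/0.01123720 − 1)×1000 = (0.995969 − 1)×1000 = -4.031 per mil
f_A = (δ_mix − δ_B)/(δ_A − δ_B) = (-28.72 − (-4.031))/(-35.525 − (-4.031))
f_A = -24.689 / -31.494 = 0.7839

0.784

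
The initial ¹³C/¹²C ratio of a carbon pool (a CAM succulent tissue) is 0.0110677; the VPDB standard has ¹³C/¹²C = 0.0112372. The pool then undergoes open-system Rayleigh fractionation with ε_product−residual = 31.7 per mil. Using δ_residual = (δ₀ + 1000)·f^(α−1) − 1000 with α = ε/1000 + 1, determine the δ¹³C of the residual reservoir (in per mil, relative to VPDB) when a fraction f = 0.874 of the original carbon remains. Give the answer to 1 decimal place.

-19.3 per mil

δ₀ = (0.0110677/0.0112372 − 1)×1000 = (0.984916 − 1)×1000 = -15.084 per mil
α − 1 = ε/1000 = 0.0317
f^(α−1) = 0.874^(0.0317) = 0.995740
δ_res = (-15.084 + 1000) × 0.995740 − 1000 = 980.720 − 1000 = -19.28 per mil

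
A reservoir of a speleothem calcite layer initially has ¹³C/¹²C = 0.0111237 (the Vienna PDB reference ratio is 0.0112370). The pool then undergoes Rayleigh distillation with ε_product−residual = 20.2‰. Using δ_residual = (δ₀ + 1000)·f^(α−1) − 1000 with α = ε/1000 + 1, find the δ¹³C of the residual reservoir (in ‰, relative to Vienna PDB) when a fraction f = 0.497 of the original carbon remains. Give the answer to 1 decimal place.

δ₀ = (0.0111237/0.0112370 − 1)×1000 = (0.989917 − 1)×1000 = -10.083‰
α − 1 = ε/1000 = 0.0202
f^(α−1) = 0.497^(0.0202) = 0.985976
δ_res = (-10.083 + 1000) × 0.985976 − 1000 = 976.035 − 1000 = -23.97‰

-24.0‰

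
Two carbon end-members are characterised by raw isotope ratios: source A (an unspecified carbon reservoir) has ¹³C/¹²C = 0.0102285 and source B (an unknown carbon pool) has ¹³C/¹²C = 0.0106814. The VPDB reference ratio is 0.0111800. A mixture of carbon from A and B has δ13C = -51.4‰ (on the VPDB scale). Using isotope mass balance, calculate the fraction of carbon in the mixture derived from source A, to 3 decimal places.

δ_A = (0.0102285/0.0111800 − 1)×1000 = (0.914893 − 1)×1000 = -85.107‰
δ_B = (0.0106814/0.0111800 − 1)×1000 = (0.955403 − 1)×1000 = -44.597‰
f_A = (δ_mix − δ_B)/(δ_A − δ_B) = (-51.4 − (-44.597))/(-85.107 − (-44.597))
f_A = -6.803 / -40.510 = 0.1679

0.168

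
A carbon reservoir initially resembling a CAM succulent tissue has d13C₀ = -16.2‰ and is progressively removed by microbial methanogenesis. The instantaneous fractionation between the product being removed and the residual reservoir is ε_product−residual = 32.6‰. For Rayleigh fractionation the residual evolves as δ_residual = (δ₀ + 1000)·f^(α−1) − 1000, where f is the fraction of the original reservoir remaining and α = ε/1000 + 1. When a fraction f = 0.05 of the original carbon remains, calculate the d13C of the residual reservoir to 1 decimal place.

Rayleigh residual: δ_res = (δ₀ + 1000)·f^(α−1) − 1000
α = ε/1000 + 1 = 1.03260, so α − 1 = 0.03260
f^(α−1) = 0.05^(0.03260) = 0.906956
δ_res = (-16.2 + 1000) × 0.906956 − 1000 = 892.264 − 1000 = -107.74‰

-107.7‰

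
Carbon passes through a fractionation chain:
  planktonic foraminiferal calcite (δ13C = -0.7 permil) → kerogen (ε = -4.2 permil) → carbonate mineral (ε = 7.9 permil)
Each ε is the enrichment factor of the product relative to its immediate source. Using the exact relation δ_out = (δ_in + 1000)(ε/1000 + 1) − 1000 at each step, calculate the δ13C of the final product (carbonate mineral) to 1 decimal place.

step 1: δ = (-0.70 + 1000)·(-4.2/1000 + 1) − 1000 = -4.90 permil
step 2: δ = (-4.90 + 1000)·(7.9/1000 + 1) − 1000 = 2.96 permil

3.0 permil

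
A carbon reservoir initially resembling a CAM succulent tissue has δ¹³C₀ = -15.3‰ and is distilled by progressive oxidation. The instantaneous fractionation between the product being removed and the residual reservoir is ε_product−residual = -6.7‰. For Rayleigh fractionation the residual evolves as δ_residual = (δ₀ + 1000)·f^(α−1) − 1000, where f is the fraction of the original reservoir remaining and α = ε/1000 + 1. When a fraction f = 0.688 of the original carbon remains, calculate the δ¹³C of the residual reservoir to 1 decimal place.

Rayleigh residual: δ_res = (δ₀ + 1000)·f^(α−1) − 1000
α = ε/1000 + 1 = 0.99330, so α − 1 = -0.00670
f^(α−1) = 0.688^(-0.00670) = 1.002509
δ_res = (-15.3 + 1000) × 1.002509 − 1000 = 987.170 − 1000 = -12.83‰

-12.8‰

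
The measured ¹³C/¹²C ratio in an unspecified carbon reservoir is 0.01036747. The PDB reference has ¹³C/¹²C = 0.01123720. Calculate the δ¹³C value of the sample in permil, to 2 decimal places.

δ¹³C = (R_sample / R_standard − 1) × 1000
R_sample / R_standard = 0.01036747 / 0.01123720 = 0.922603
δ¹³C = (0.922603 − 1) × 1000 = -77.397 permil

-77.40 permil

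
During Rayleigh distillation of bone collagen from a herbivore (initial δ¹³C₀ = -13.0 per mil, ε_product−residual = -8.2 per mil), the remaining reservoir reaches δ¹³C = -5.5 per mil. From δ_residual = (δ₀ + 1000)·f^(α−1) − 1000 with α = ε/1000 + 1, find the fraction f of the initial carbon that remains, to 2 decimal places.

α − 1 = ε/1000 = -0.0082
(δ_res + 1000)/(δ₀ + 1000) = (-5.5 + 1000)/(-13.0 + 1000) = 994.5/987.0 = 1.007599
f = 1.007599^(1/-0.0082) = exp(ln(1.007599)/-0.0082) = exp(0.00757/-0.0082)
f = exp(-0.9232) = 0.3973

0.40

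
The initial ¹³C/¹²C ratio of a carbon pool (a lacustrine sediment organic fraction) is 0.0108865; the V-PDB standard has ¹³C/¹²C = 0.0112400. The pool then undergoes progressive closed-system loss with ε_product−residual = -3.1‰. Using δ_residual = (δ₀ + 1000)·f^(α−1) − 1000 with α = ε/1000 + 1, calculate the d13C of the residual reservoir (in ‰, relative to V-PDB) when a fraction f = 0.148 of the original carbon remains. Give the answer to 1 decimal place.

δ₀ = (0.0108865/0.0112400 − 1)×1000 = (0.968550 − 1)×1000 = -31.450‰
α − 1 = ε/1000 = -0.0031
f^(α−1) = 0.148^(-0.0031) = 1.005940
δ_res = (-31.450 + 1000) × 1.005940 − 1000 = 974.303 − 1000 = -25.70‰

-25.7‰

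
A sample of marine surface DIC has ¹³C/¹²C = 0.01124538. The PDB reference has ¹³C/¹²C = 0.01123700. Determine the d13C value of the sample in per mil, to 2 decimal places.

0.75 per mil

d13C = (R_sample / R_standard − 1) × 1000
R_sample / R_standard = 0.01124538 / 0.01123700 = 1.000746
d13C = (1.000746 − 1) × 1000 = 0.746 per mil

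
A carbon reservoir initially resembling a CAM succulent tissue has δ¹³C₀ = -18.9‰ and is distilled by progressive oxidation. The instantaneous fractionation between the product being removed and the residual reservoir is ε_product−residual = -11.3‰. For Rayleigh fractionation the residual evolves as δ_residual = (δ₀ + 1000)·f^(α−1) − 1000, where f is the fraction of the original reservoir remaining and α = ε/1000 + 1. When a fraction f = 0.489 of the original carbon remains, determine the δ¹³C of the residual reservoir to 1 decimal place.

-10.9‰

Rayleigh residual: δ_res = (δ₀ + 1000)·f^(α−1) − 1000
α = ε/1000 + 1 = 0.98870, so α − 1 = -0.01130
f^(α−1) = 0.489^(-0.01130) = 1.008117
δ_res = (-18.9 + 1000) × 1.008117 − 1000 = 989.063 − 1000 = -10.94‰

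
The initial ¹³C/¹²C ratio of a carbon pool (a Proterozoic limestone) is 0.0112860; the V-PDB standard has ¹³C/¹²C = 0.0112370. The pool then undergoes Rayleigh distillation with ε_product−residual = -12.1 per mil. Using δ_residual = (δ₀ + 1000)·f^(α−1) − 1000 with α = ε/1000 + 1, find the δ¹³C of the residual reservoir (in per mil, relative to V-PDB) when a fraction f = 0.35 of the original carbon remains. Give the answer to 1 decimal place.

δ₀ = (0.0112860/0.0112370 − 1)×1000 = (1.004361 − 1)×1000 = 4.361 per mil
α − 1 = ε/1000 = -0.0121
f^(α−1) = 0.35^(-0.0121) = 1.012784
δ_res = (4.361 + 1000) × 1.012784 − 1000 = 1017.200 − 1000 = 17.20 per mil

17.2 per mil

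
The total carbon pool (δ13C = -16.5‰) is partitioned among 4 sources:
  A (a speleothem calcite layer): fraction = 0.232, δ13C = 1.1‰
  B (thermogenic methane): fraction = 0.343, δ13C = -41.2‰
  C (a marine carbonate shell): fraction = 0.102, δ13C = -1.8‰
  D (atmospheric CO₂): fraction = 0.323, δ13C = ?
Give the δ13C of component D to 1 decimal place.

-7.6‰

Isotope mass balance: δ_bulk = Σ fᵢ·δᵢ.
-16.5 = 0.232×(1.1) + 0.343×(-41.2) + 0.102×(-1.8) + 0.323×δ_D
0.323·δ_D = -16.5 − (-14.060) = -2.440
δ_D = -2.440 / 0.323 = -7.55‰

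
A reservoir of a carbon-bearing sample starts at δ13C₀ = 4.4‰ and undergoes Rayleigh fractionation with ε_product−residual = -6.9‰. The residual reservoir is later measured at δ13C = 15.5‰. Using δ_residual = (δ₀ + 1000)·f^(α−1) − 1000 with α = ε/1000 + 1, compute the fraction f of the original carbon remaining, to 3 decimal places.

0.203

α − 1 = ε/1000 = -0.0069
(δ_res + 1000)/(δ₀ + 1000) = (15.5 + 1000)/(4.4 + 1000) = 1015.5/1004.4 = 1.011051
f = 1.011051^(1/-0.0069) = exp(ln(1.011051)/-0.0069) = exp(0.01099/-0.0069)
f = exp(-1.5929) = 0.2033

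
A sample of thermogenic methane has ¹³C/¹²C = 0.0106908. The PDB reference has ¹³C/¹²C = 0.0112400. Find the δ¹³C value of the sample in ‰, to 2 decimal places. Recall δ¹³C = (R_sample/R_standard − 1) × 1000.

δ¹³C = (R_sample / R_standard − 1) × 1000
R_sample / R_standard = 0.0106908 / 0.0112400 = 0.951139
δ¹³C = (0.951139 − 1) × 1000 = -48.861‰

-48.86‰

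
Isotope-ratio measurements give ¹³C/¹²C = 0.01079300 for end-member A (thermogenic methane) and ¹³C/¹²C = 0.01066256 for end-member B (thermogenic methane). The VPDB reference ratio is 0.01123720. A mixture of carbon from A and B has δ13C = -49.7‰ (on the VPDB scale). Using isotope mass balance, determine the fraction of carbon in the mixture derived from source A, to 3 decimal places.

0.124

δ_A = (0.01079300/0.01123720 − 1)×1000 = (0.960471 − 1)×1000 = -39.529‰
δ_B = (0.01066256/0.01123720 − 1)×1000 = (0.948863 − 1)×1000 = -51.137‰
f_A = (δ_mix − δ_B)/(δ_A − δ_B) = (-49.7 − (-51.137))/(-39.529 − (-51.137))
f_A = 1.437 / 11.608 = 0.1238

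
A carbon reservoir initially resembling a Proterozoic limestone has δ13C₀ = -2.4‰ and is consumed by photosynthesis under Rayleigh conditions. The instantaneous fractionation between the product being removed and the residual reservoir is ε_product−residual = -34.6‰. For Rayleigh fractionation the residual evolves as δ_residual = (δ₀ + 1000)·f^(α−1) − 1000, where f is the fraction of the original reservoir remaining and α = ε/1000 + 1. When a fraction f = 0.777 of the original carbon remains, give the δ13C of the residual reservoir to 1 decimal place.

6.3‰

Rayleigh residual: δ_res = (δ₀ + 1000)·f^(α−1) − 1000
α = ε/1000 + 1 = 0.96540, so α − 1 = -0.03460
f^(α−1) = 0.777^(-0.03460) = 1.008768
δ_res = (-2.4 + 1000) × 1.008768 − 1000 = 1006.347 − 1000 = 6.35‰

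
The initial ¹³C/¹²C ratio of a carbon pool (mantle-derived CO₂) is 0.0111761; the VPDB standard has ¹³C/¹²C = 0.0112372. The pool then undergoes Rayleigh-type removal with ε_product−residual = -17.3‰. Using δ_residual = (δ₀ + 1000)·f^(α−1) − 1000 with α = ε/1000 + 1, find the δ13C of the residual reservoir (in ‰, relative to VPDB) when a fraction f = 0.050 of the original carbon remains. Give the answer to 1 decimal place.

47.5‰

δ₀ = (0.0111761/0.0112372 − 1)×1000 = (0.994563 − 1)×1000 = -5.437‰
α − 1 = ε/1000 = -0.0173
f^(α−1) = 0.050^(-0.0173) = 1.053193
δ_res = (-5.437 + 1000) × 1.053193 − 1000 = 1047.466 − 1000 = 47.47‰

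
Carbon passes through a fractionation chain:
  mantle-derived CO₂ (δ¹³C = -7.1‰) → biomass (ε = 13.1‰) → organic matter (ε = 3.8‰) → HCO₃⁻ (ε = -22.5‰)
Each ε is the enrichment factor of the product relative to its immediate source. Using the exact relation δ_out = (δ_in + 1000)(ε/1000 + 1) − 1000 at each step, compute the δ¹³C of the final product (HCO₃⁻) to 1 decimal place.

step 1: δ = (-7.10 + 1000)·(13.1/1000 + 1) − 1000 = 5.91‰
step 2: δ = (5.91 + 1000)·(3.8/1000 + 1) − 1000 = 9.73‰
step 3: δ = (9.73 + 1000)·(-22.5/1000 + 1) − 1000 = -12.99‰

-13.0‰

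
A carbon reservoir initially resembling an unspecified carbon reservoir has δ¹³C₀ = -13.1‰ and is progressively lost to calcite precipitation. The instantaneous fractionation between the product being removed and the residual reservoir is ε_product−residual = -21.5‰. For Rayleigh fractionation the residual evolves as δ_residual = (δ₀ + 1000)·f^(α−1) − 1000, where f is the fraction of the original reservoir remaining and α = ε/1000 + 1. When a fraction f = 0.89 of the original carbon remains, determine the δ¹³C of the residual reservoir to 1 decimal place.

-10.6‰

Rayleigh residual: δ_res = (δ₀ + 1000)·f^(α−1) − 1000
α = ε/1000 + 1 = 0.97850, so α − 1 = -0.02150
f^(α−1) = 0.89^(-0.02150) = 1.002509
δ_res = (-13.1 + 1000) × 1.002509 − 1000 = 989.376 − 1000 = -10.62‰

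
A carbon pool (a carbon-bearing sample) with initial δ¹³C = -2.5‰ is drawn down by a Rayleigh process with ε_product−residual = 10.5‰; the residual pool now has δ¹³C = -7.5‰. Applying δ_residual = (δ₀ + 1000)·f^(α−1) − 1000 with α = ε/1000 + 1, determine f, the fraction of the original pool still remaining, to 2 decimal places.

α − 1 = ε/1000 = 0.0105
(δ_res + 1000)/(δ₀ + 1000) = (-7.5 + 1000)/(-2.5 + 1000) = 992.5/997.5 = 0.994987
f = 0.994987^(1/0.0105) = exp(ln(0.994987)/0.0105) = exp(-0.00503/0.0105)
f = exp(-0.4786) = 0.6197

0.62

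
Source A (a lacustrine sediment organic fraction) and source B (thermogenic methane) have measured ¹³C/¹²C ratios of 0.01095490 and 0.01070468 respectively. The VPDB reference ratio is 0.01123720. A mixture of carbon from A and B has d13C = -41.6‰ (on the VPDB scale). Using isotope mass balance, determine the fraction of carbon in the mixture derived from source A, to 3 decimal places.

δ_A = (0.01095490/0.01123720 − 1)×1000 = (0.974878 − 1)×1000 = -25.122‰
δ_B = (0.01070468/0.01123720 − 1)×1000 = (0.952611 − 1)×1000 = -47.389‰
f_A = (δ_mix − δ_B)/(δ_A − δ_B) = (-41.6 − (-47.389))/(-25.122 − (-47.389))
f_A = 5.789 / 22.267 = 0.2600

0.260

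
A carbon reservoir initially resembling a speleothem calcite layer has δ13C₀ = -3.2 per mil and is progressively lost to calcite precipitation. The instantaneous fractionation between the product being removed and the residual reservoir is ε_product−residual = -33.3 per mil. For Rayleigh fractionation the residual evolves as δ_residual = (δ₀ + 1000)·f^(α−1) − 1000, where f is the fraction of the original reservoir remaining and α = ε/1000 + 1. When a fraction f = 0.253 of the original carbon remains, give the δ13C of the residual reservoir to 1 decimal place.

43.5 per mil

Rayleigh residual: δ_res = (δ₀ + 1000)·f^(α−1) − 1000
α = ε/1000 + 1 = 0.96670, so α − 1 = -0.03330
f^(α−1) = 0.253^(-0.03330) = 1.046830
δ_res = (-3.2 + 1000) × 1.046830 − 1000 = 1043.480 − 1000 = 43.48 per mil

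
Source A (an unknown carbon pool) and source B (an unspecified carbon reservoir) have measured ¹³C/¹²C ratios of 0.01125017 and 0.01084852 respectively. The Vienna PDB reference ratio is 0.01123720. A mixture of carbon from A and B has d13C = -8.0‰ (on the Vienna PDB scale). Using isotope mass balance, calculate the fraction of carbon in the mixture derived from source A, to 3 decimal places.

0.744

δ_A = (0.01125017/0.01123720 − 1)×1000 = (1.001154 − 1)×1000 = 1.154‰
δ_B = (0.01084852/0.01123720 − 1)×1000 = (0.965411 − 1)×1000 = -34.589‰
f_A = (δ_mix − δ_B)/(δ_A − δ_B) = (-8.0 − (-34.589))/(1.154 − (-34.589))
f_A = 26.589 / 35.743 = 0.7439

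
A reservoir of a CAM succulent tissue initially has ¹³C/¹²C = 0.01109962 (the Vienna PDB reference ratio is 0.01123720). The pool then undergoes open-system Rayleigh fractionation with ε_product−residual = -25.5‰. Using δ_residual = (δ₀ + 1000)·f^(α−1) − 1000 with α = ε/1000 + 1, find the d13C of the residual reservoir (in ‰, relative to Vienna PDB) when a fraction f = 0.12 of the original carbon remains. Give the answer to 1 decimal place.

42.6‰

δ₀ = (0.01109962/0.01123720 − 1)×1000 = (0.987757 − 1)×1000 = -12.243‰
α − 1 = ε/1000 = -0.0255
f^(α−1) = 0.12^(-0.0255) = 1.055555
δ_res = (-12.243 + 1000) × 1.055555 − 1000 = 1042.632 − 1000 = 42.63‰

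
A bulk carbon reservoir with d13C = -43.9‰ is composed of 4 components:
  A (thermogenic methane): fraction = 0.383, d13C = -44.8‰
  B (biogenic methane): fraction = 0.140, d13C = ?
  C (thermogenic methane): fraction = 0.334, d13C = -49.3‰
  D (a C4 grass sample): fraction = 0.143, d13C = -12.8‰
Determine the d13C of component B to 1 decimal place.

-60.3‰

Isotope mass balance: δ_bulk = Σ fᵢ·δᵢ.
-43.9 = 0.383×(-44.8) + 0.140×δ_B + 0.334×(-49.3) + 0.143×(-12.8)
0.140·δ_B = -43.9 − (-35.455) = -8.445
δ_B = -8.445 / 0.140 = -60.32‰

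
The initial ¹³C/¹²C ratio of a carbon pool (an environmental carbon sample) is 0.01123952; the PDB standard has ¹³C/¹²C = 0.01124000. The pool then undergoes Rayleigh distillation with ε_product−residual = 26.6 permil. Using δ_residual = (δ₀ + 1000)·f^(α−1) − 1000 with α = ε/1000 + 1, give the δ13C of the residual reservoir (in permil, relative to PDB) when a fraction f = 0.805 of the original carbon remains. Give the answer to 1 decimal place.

δ₀ = (0.01123952/0.01124000 − 1)×1000 = (0.999957 − 1)×1000 = -0.043 permil
α − 1 = ε/1000 = 0.0266
f^(α−1) = 0.805^(0.0266) = 0.994247
δ_res = (-0.043 + 1000) × 0.994247 − 1000 = 994.204 − 1000 = -5.80 permil

-5.8 permil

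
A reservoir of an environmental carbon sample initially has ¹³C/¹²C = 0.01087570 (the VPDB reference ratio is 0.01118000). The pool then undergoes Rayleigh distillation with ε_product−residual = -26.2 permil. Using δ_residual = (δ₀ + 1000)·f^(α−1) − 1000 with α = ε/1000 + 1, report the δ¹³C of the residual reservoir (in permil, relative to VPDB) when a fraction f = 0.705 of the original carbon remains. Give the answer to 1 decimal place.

δ₀ = (0.01087570/0.01118000 − 1)×1000 = (0.972782 − 1)×1000 = -27.218 permil
α − 1 = ε/1000 = -0.0262
f^(α−1) = 0.705^(-0.0262) = 1.009200
δ_res = (-27.218 + 1000) × 1.009200 − 1000 = 981.732 − 1000 = -18.27 permil

-18.3 permil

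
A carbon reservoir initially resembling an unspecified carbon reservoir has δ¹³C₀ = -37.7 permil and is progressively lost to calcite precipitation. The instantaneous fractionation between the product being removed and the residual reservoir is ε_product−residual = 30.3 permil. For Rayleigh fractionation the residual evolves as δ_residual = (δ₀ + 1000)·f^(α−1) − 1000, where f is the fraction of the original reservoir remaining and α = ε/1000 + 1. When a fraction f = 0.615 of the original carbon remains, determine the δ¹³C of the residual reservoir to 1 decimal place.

-51.8 permil

Rayleigh residual: δ_res = (δ₀ + 1000)·f^(α−1) − 1000
α = ε/1000 + 1 = 1.03030, so α − 1 = 0.03030
f^(α−1) = 0.615^(0.03030) = 0.985378
δ_res = (-37.7 + 1000) × 0.985378 − 1000 = 948.229 − 1000 = -51.77 permil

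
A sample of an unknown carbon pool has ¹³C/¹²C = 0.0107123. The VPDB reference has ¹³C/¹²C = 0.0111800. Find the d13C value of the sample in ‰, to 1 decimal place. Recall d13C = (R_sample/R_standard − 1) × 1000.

d13C = (R_sample / R_standard − 1) × 1000
R_sample / R_standard = 0.0107123 / 0.0111800 = 0.958166
d13C = (0.958166 − 1) × 1000 = -41.83‰

-41.8‰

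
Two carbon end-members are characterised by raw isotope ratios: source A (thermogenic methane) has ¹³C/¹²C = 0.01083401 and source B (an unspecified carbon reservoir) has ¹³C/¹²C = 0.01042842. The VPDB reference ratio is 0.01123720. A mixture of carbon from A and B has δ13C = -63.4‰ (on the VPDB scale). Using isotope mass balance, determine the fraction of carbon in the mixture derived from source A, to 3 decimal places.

0.238

δ_A = (0.01083401/0.01123720 − 1)×1000 = (0.964120 − 1)×1000 = -35.880‰
δ_B = (0.01042842/0.01123720 − 1)×1000 = (0.928027 − 1)×1000 = -71.973‰
f_A = (δ_mix − δ_B)/(δ_A − δ_B) = (-63.4 − (-71.973))/(-35.880 − (-71.973))
f_A = 8.573 / 36.094 = 0.2375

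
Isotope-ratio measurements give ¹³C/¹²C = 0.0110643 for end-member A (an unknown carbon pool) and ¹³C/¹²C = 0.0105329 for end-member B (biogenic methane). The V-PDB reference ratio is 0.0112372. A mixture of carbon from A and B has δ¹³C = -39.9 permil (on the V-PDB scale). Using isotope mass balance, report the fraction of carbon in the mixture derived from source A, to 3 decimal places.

0.482

δ_A = (0.0110643/0.0112372 − 1)×1000 = (0.984614 − 1)×1000 = -15.386 permil
δ_B = (0.0105329/0.0112372 − 1)×1000 = (0.937324 − 1)×1000 = -62.676 permil
f_A = (δ_mix − δ_B)/(δ_A − δ_B) = (-39.9 − (-62.676))/(-15.386 − (-62.676))
f_A = 22.776 / 47.289 = 0.4816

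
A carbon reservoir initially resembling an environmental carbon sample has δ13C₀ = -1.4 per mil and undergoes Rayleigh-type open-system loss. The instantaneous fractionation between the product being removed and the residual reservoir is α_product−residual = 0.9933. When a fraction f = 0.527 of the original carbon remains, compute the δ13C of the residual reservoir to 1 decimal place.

2.9 per mil

Rayleigh residual: δ_res = (δ₀ + 1000)·f^(α−1) − 1000
α − 1 = -0.00670
f^(α−1) = 0.527^(-0.00670) = 1.004301
δ_res = (-1.4 + 1000) × 1.004301 − 1000 = 1002.895 − 1000 = 2.89 per mil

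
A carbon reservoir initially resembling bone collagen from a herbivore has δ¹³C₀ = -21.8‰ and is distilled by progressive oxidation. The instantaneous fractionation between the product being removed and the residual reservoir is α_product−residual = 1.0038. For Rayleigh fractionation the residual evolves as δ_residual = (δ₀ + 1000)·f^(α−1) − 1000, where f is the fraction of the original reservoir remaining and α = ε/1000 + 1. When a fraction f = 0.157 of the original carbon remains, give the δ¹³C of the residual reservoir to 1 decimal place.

Rayleigh residual: δ_res = (δ₀ + 1000)·f^(α−1) − 1000
α − 1 = 0.00380
f^(α−1) = 0.157^(0.00380) = 0.992989
δ_res = (-21.8 + 1000) × 0.992989 − 1000 = 971.342 − 1000 = -28.66‰

-28.7‰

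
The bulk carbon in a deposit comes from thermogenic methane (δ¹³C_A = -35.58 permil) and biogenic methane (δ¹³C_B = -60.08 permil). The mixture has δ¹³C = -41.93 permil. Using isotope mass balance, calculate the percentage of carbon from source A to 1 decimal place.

δ_mix = f_A·δ_A + (1 − f_A)·δ_B  ⇒  f_A = (δ_mix − δ_B)/(δ_A − δ_B)
f_A = (-41.93 − (-60.08)) / (-35.58 − (-60.08))
f_A = 18.15 / 24.50 = 0.7408

74.1%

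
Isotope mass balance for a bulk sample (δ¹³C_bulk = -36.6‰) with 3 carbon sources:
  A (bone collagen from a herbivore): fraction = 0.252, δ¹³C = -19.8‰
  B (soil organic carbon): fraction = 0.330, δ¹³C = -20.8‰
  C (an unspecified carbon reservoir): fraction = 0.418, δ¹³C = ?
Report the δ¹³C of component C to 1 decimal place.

Isotope mass balance: δ_bulk = Σ fᵢ·δᵢ.
-36.6 = 0.252×(-19.8) + 0.330×(-20.8) + 0.418×δ_C
0.418·δ_C = -36.6 − (-11.854) = -24.746
δ_C = -24.746 / 0.418 = -59.20‰

-59.2‰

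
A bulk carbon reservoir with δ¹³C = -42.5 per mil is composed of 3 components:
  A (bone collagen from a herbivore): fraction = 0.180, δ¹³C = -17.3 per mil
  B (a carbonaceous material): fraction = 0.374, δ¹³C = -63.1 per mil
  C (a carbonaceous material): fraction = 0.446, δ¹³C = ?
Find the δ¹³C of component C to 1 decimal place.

-35.4 per mil

Isotope mass balance: δ_bulk = Σ fᵢ·δᵢ.
-42.5 = 0.180×(-17.3) + 0.374×(-63.1) + 0.446×δ_C
0.446·δ_C = -42.5 − (-26.713) = -15.787
δ_C = -15.787 / 0.446 = -35.40 per mil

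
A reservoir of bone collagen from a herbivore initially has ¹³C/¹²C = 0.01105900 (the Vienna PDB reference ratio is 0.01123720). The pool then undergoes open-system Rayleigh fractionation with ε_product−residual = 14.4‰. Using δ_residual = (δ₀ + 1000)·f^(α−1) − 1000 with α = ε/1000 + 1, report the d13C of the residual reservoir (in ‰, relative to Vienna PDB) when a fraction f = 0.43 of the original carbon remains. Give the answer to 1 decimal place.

δ₀ = (0.01105900/0.01123720 − 1)×1000 = (0.984142 − 1)×1000 = -15.858‰
α − 1 = ε/1000 = 0.0144
f^(α−1) = 0.43^(0.0144) = 0.987920
δ_res = (-15.858 + 1000) × 0.987920 − 1000 = 972.254 − 1000 = -27.75‰

-27.7‰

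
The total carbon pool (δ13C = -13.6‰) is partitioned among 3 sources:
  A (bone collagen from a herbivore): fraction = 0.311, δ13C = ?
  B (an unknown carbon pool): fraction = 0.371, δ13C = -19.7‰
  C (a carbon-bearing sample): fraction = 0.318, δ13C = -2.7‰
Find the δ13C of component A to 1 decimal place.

-17.5‰

Isotope mass balance: δ_bulk = Σ fᵢ·δᵢ.
-13.6 = 0.311×δ_A + 0.371×(-19.7) + 0.318×(-2.7)
0.311·δ_A = -13.6 − (-8.167) = -5.433
δ_A = -5.433 / 0.311 = -17.47‰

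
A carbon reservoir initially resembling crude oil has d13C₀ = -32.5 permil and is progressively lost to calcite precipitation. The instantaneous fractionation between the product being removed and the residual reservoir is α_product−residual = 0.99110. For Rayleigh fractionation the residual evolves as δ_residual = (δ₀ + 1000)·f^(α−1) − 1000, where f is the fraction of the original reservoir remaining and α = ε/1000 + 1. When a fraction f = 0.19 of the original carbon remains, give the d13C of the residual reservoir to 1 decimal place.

Rayleigh residual: δ_res = (δ₀ + 1000)·f^(α−1) − 1000
α − 1 = -0.00890
f^(α−1) = 0.19^(-0.00890) = 1.014890
δ_res = (-32.5 + 1000) × 1.014890 − 1000 = 981.906 − 1000 = -18.09 permil

-18.1 permil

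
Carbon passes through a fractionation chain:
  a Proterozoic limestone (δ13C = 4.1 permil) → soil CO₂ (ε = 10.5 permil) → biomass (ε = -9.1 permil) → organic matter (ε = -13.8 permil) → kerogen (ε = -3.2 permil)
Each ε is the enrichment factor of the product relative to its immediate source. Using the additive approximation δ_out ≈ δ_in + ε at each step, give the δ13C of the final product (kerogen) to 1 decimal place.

step 1: δ ≈ 4.1 + (10.5) = 14.6 permil
step 2: δ ≈ 14.6 + (-9.1) = 5.5 permil
step 3: δ ≈ 5.5 + (-13.8) = -8.3 permil
step 4: δ ≈ -8.3 + (-3.2) = -11.5 permil

-11.5 permil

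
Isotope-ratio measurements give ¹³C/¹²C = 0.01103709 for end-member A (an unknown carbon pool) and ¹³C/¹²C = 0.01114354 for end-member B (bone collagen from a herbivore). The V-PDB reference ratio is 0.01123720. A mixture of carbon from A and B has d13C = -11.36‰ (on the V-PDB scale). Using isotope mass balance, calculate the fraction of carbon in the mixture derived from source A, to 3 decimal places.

0.319

δ_A = (0.01103709/0.01123720 − 1)×1000 = (0.982192 − 1)×1000 = -17.808‰
δ_B = (0.01114354/0.01123720 − 1)×1000 = (0.991665 − 1)×1000 = -8.335‰
f_A = (δ_mix − δ_B)/(δ_A − δ_B) = (-11.36 − (-8.335))/(-17.808 − (-8.335))
f_A = -3.025 / -9.473 = 0.3193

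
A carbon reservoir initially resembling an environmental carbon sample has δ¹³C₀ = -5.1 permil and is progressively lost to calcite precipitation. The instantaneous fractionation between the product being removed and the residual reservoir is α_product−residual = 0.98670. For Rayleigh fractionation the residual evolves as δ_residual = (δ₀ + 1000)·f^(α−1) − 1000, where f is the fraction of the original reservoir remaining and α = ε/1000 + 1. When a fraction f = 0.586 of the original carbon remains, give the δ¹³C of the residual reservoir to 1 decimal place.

Rayleigh residual: δ_res = (δ₀ + 1000)·f^(α−1) − 1000
α − 1 = -0.01330
f^(α−1) = 0.586^(-0.01330) = 1.007133
δ_res = (-5.1 + 1000) × 1.007133 − 1000 = 1001.997 − 1000 = 2.00 permil

2.0 permil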